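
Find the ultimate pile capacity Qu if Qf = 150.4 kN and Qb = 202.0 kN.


Result: 352.4 kN

Derivation:
Using Qu = Qf + Qb
Qu = 150.4 + 202.0
Qu = 352.4 kN


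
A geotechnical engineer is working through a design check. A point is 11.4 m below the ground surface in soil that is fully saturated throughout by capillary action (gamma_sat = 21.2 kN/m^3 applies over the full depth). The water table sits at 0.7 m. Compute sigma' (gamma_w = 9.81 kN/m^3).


Result: 136.71 kPa

Derivation:
Total stress = gamma_sat * depth
sigma = 21.2 * 11.4 = 241.68 kPa
Pore water pressure u = gamma_w * (depth - d_wt)
u = 9.81 * (11.4 - 0.7) = 104.967 kPa
Effective stress = sigma - u
sigma' = 241.68 - 104.967 = 136.71 kPa


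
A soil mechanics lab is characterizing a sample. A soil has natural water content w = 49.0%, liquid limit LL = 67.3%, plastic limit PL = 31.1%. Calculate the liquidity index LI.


Result: 0.494

Derivation:
First compute the plasticity index:
PI = LL - PL = 67.3 - 31.1 = 36.2
Then compute the liquidity index:
LI = (w - PL) / PI
LI = (49.0 - 31.1) / 36.2
LI = 0.494


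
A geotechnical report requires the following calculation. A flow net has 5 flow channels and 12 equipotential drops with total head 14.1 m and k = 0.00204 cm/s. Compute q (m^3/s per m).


Convert k to m/s for unit consistency with H:
k = 0.00204 cm/s = 0.00204 / 100 m/s = 2.04e-05 m/s
Using q = k * H * Nf / Nd
Nf / Nd = 5 / 12 = 0.4167
q = 2.04e-05 * 14.1 * 0.4167
q = 0.0001199 m^3/s per m


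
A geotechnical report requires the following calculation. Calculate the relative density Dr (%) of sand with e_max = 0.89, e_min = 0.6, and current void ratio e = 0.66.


Using Dr = (e_max - e) / (e_max - e_min) * 100
e_max - e = 0.89 - 0.66 = 0.23
e_max - e_min = 0.89 - 0.6 = 0.29
Dr = 0.23 / 0.29 * 100
Dr = 79.31 %


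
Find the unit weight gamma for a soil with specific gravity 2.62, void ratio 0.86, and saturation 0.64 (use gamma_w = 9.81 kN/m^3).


Using gamma = gamma_w * (Gs + S*e) / (1 + e)
Numerator: Gs + S*e = 2.62 + 0.64*0.86 = 3.1704
Denominator: 1 + e = 1 + 0.86 = 1.86
gamma = 9.81 * 3.1704 / 1.86
gamma = 16.721 kN/m^3


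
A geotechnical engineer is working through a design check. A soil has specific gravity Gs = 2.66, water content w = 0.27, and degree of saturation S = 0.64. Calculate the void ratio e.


Using the relation e = Gs * w / S
e = 2.66 * 0.27 / 0.64
e = 1.1222


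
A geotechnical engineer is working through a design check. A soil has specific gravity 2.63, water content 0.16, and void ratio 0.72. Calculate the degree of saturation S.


Result: 0.5844

Derivation:
Using S = Gs * w / e
S = 2.63 * 0.16 / 0.72
S = 0.5844


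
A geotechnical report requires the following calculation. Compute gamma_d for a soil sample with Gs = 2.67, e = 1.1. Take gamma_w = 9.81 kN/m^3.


Result: 12.473 kN/m^3

Derivation:
Using gamma_d = Gs * gamma_w / (1 + e)
gamma_d = 2.67 * 9.81 / (1 + 1.1)
gamma_d = 2.67 * 9.81 / 2.1
gamma_d = 12.473 kN/m^3


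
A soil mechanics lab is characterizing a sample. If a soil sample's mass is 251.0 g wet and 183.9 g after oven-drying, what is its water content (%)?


Using w = (m_wet - m_dry) / m_dry * 100
m_wet - m_dry = 251.0 - 183.9 = 67.1 g
w = 67.1 / 183.9 * 100
w = 36.49 %


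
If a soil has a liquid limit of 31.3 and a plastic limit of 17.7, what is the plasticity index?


Result: 13.6

Derivation:
Using PI = LL - PL
PI = 31.3 - 17.7
PI = 13.6


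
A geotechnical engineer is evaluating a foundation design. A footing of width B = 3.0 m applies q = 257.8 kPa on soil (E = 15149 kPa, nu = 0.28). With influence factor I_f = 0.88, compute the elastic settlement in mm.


Using Se = q * B * (1 - nu^2) * I_f / E
1 - nu^2 = 1 - 0.28^2 = 0.9216
Se = 257.8 * 3.0 * 0.9216 * 0.88 / 15149
Se = 0.041404 m
Convert to mm: Se = 0.041404 * 1000 = 41.404 mm


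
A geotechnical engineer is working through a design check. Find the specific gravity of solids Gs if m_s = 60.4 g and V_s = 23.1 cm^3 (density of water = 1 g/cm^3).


Using Gs = m_s / (V_s * rho_w)
Since rho_w = 1 g/cm^3:
Gs = 60.4 / 23.1
Gs = 2.615


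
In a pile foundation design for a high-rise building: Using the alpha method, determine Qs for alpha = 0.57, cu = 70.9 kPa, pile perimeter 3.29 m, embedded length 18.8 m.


Using Qs = alpha * cu * perimeter * L
Qs = 0.57 * 70.9 * 3.29 * 18.8
Qs = 2499.62 kN


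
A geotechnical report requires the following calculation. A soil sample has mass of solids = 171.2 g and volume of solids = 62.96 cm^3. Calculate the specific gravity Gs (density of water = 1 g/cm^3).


Result: 2.719

Derivation:
Using Gs = m_s / (V_s * rho_w)
Since rho_w = 1 g/cm^3:
Gs = 171.2 / 62.96
Gs = 2.719


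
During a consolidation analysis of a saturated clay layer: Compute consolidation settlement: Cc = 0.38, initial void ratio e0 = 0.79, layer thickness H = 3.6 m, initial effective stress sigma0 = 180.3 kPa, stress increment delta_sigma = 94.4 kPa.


Using Sc = Cc * H / (1 + e0) * log10((sigma0 + delta_sigma) / sigma0)
Stress ratio = (180.3 + 94.4) / 180.3 = 1.52357
log10(1.52357) = 0.182863
Cc * H / (1 + e0) = 0.38 * 3.6 / (1 + 0.79) = 0.764246
Sc = 0.764246 * 0.182863
Sc = 0.1398 m


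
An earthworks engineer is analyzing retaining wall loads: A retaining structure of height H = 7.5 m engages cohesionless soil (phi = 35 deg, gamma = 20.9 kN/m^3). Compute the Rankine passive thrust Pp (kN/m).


Result: 2169.13 kN/m

Derivation:
Compute passive earth pressure coefficient:
Kp = tan^2(45 + phi/2) = tan^2(62.5) = 3.690172
Compute passive force:
Pp = 0.5 * Kp * gamma * H^2
Pp = 0.5 * 3.690172 * 20.9 * 7.5^2
Pp = 2169.13 kN/m


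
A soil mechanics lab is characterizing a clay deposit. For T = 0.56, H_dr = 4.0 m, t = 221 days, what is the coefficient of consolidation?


Using cv = T * H_dr^2 / t
H_dr^2 = 4.0^2 = 16.0
cv = 0.56 * 16.0 / 221
cv = 0.04054 m^2/day


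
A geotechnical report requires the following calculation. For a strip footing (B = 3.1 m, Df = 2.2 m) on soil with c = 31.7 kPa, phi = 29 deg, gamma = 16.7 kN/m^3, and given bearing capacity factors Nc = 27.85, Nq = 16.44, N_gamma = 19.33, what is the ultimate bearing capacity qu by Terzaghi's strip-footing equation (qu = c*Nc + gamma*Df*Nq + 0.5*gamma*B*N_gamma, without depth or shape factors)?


Result: 1987.21 kPa

Derivation:
Compute qu = c*Nc + gamma*Df*Nq + 0.5*gamma*B*N_gamma
Term 1: 31.7 * 27.85 = 882.845
Term 2: 16.7 * 2.2 * 16.44 = 604.0056
Term 3: 0.5 * 16.7 * 3.1 * 19.33 = 500.35705
qu = 882.845 + 604.0056 + 500.35705
qu = 1987.21 kPa


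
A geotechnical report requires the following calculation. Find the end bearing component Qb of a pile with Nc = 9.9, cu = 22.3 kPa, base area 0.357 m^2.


Result: 78.81 kN

Derivation:
Using Qb = Nc * cu * Ab
Qb = 9.9 * 22.3 * 0.357
Qb = 78.81 kN


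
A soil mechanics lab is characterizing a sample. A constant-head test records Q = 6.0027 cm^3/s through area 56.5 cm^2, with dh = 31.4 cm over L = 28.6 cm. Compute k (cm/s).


Result: 0.096769 cm/s

Derivation:
Compute hydraulic gradient:
i = dh / L = 31.4 / 28.6 = 1.0979
Then apply Darcy's law:
k = Q / (A * i)
k = 6.0027 / (56.5 * 1.0979)
k = 6.0027 / 62.0315
k = 0.096769 cm/s


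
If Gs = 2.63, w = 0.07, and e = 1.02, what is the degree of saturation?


Using S = Gs * w / e
S = 2.63 * 0.07 / 1.02
S = 0.1805


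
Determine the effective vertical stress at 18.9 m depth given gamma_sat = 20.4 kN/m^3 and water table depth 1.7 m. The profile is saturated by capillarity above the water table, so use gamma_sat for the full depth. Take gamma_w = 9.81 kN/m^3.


Result: 216.83 kPa

Derivation:
Total stress = gamma_sat * depth
sigma = 20.4 * 18.9 = 385.56 kPa
Pore water pressure u = gamma_w * (depth - d_wt)
u = 9.81 * (18.9 - 1.7) = 168.732 kPa
Effective stress = sigma - u
sigma' = 385.56 - 168.732 = 216.83 kPa


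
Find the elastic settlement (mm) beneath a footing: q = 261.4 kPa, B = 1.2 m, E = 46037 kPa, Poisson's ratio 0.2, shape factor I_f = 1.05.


Result: 6.868 mm

Derivation:
Using Se = q * B * (1 - nu^2) * I_f / E
1 - nu^2 = 1 - 0.2^2 = 0.96
Se = 261.4 * 1.2 * 0.96 * 1.05 / 46037
Se = 0.006868 m
Convert to mm: Se = 0.006868 * 1000 = 6.868 mm


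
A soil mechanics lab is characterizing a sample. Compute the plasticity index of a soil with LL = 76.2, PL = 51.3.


Using PI = LL - PL
PI = 76.2 - 51.3
PI = 24.9


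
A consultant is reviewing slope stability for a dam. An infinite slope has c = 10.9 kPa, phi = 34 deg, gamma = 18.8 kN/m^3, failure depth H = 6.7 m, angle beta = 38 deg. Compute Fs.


Using Fs = c / (gamma*H*sin(beta)*cos(beta)) + tan(phi)/tan(beta)
Cohesion contribution = 10.9 / (18.8*6.7*sin(38)*cos(38))
Cohesion contribution = 0.178369
Friction contribution = tan(34)/tan(38) = 0.863332
Fs = 0.178369 + 0.863332
Fs = 1.042


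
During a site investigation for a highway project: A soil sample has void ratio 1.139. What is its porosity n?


Result: 0.5325

Derivation:
Using the relation n = e / (1 + e)
n = 1.139 / (1 + 1.139)
n = 1.139 / 2.139
n = 0.5325


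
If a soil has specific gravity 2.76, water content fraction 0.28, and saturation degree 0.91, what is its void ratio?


Result: 0.8492

Derivation:
Using the relation e = Gs * w / S
e = 2.76 * 0.28 / 0.91
e = 0.8492


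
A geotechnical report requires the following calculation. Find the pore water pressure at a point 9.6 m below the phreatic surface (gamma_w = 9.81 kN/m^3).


Result: 94.18 kPa

Derivation:
Using u = gamma_w * h_w
u = 9.81 * 9.6
u = 94.18 kPa


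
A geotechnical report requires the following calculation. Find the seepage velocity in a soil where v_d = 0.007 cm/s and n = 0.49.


Using v_s = v_d / n
v_s = 0.007 / 0.49
v_s = 0.01429 cm/s


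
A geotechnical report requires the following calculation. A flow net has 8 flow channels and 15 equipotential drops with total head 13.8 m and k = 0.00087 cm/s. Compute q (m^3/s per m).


Convert k to m/s for unit consistency with H:
k = 0.00087 cm/s = 0.00087 / 100 m/s = 8.7e-06 m/s
Using q = k * H * Nf / Nd
Nf / Nd = 8 / 15 = 0.5333
q = 8.7e-06 * 13.8 * 0.5333
q = 6.403e-05 m^3/s per m


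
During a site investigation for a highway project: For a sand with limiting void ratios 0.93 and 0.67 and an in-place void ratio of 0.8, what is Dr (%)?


Result: 50.0 %

Derivation:
Using Dr = (e_max - e) / (e_max - e_min) * 100
e_max - e = 0.93 - 0.8 = 0.13
e_max - e_min = 0.93 - 0.67 = 0.26
Dr = 0.13 / 0.26 * 100
Dr = 50.0 %


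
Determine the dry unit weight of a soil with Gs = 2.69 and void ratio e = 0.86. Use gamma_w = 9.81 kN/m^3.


Using gamma_d = Gs * gamma_w / (1 + e)
gamma_d = 2.69 * 9.81 / (1 + 0.86)
gamma_d = 2.69 * 9.81 / 1.86
gamma_d = 14.188 kN/m^3


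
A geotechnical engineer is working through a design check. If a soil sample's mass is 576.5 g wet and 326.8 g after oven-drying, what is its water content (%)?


Using w = (m_wet - m_dry) / m_dry * 100
m_wet - m_dry = 576.5 - 326.8 = 249.7 g
w = 249.7 / 326.8 * 100
w = 76.41 %


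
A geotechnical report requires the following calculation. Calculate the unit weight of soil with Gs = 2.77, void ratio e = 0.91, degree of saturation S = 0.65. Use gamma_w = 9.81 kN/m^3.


Using gamma = gamma_w * (Gs + S*e) / (1 + e)
Numerator: Gs + S*e = 2.77 + 0.65*0.91 = 3.3615
Denominator: 1 + e = 1 + 0.91 = 1.91
gamma = 9.81 * 3.3615 / 1.91
gamma = 17.265 kN/m^3


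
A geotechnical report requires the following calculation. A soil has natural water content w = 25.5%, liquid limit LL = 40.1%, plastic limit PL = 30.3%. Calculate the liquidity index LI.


First compute the plasticity index:
PI = LL - PL = 40.1 - 30.3 = 9.8
Then compute the liquidity index:
LI = (w - PL) / PI
LI = (25.5 - 30.3) / 9.8
LI = -0.49


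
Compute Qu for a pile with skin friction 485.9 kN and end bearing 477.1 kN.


Using Qu = Qf + Qb
Qu = 485.9 + 477.1
Qu = 963.0 kN


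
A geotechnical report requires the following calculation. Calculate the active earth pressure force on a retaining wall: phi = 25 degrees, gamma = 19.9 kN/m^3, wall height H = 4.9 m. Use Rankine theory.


Compute active earth pressure coefficient:
Ka = tan^2(45 - phi/2) = tan^2(32.5) = 0.405859
Compute active force:
Pa = 0.5 * Ka * gamma * H^2
Pa = 0.5 * 0.405859 * 19.9 * 4.9^2
Pa = 96.96 kN/m


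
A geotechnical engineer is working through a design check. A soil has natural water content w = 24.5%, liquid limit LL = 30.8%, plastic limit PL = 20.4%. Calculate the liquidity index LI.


First compute the plasticity index:
PI = LL - PL = 30.8 - 20.4 = 10.4
Then compute the liquidity index:
LI = (w - PL) / PI
LI = (24.5 - 20.4) / 10.4
LI = 0.394


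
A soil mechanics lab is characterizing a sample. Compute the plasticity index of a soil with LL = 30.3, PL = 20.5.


Using PI = LL - PL
PI = 30.3 - 20.5
PI = 9.8


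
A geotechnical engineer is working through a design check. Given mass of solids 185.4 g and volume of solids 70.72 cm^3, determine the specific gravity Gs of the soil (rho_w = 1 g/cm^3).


Using Gs = m_s / (V_s * rho_w)
Since rho_w = 1 g/cm^3:
Gs = 185.4 / 70.72
Gs = 2.622


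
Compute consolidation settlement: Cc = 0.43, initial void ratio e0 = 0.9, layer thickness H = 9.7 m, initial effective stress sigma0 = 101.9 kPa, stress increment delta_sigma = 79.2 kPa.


Using Sc = Cc * H / (1 + e0) * log10((sigma0 + delta_sigma) / sigma0)
Stress ratio = (101.9 + 79.2) / 101.9 = 1.77723
log10(1.77723) = 0.249744
Cc * H / (1 + e0) = 0.43 * 9.7 / (1 + 0.9) = 2.19526
Sc = 2.19526 * 0.249744
Sc = 0.5483 m


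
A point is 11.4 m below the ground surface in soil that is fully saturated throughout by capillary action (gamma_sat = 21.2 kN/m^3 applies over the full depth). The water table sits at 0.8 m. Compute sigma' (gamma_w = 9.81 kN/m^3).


Result: 137.69 kPa

Derivation:
Total stress = gamma_sat * depth
sigma = 21.2 * 11.4 = 241.68 kPa
Pore water pressure u = gamma_w * (depth - d_wt)
u = 9.81 * (11.4 - 0.8) = 103.986 kPa
Effective stress = sigma - u
sigma' = 241.68 - 103.986 = 137.69 kPa


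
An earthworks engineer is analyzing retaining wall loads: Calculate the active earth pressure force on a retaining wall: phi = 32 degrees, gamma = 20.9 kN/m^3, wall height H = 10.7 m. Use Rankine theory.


Result: 367.61 kN/m

Derivation:
Compute active earth pressure coefficient:
Ka = tan^2(45 - phi/2) = tan^2(29.0) = 0.307259
Compute active force:
Pa = 0.5 * Ka * gamma * H^2
Pa = 0.5 * 0.307259 * 20.9 * 10.7^2
Pa = 367.61 kN/m


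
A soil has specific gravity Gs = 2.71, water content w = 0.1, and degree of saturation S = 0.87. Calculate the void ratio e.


Result: 0.3115

Derivation:
Using the relation e = Gs * w / S
e = 2.71 * 0.1 / 0.87
e = 0.3115


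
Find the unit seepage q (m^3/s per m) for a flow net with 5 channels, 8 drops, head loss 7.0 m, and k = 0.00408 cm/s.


Convert k to m/s for unit consistency with H:
k = 0.00408 cm/s = 0.00408 / 100 m/s = 4.08e-05 m/s
Using q = k * H * Nf / Nd
Nf / Nd = 5 / 8 = 0.625
q = 4.08e-05 * 7.0 * 0.625
q = 0.0001785 m^3/s per m


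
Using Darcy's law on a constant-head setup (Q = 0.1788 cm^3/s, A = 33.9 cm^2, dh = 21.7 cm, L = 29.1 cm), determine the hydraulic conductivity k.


Result: 0.007073 cm/s

Derivation:
Compute hydraulic gradient:
i = dh / L = 21.7 / 29.1 = 0.745704
Then apply Darcy's law:
k = Q / (A * i)
k = 0.1788 / (33.9 * 0.745704)
k = 0.1788 / 25.2794
k = 0.007073 cm/s


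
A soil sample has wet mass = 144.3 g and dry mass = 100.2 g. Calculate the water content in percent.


Result: 44.01 %

Derivation:
Using w = (m_wet - m_dry) / m_dry * 100
m_wet - m_dry = 144.3 - 100.2 = 44.1 g
w = 44.1 / 100.2 * 100
w = 44.01 %


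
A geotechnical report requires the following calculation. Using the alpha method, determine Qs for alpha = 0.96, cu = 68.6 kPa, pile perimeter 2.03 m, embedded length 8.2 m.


Using Qs = alpha * cu * perimeter * L
Qs = 0.96 * 68.6 * 2.03 * 8.2
Qs = 1096.24 kN


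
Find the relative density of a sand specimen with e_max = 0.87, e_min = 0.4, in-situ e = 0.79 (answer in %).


Result: 17.02 %

Derivation:
Using Dr = (e_max - e) / (e_max - e_min) * 100
e_max - e = 0.87 - 0.79 = 0.08
e_max - e_min = 0.87 - 0.4 = 0.47
Dr = 0.08 / 0.47 * 100
Dr = 17.02 %


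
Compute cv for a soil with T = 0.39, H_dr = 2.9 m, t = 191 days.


Using cv = T * H_dr^2 / t
H_dr^2 = 2.9^2 = 8.41
cv = 0.39 * 8.41 / 191
cv = 0.01717 m^2/day


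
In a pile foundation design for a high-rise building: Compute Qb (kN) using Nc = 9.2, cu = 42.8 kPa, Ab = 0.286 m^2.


Result: 112.62 kN

Derivation:
Using Qb = Nc * cu * Ab
Qb = 9.2 * 42.8 * 0.286
Qb = 112.62 kN


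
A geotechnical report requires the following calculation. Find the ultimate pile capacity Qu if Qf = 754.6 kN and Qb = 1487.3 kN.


Using Qu = Qf + Qb
Qu = 754.6 + 1487.3
Qu = 2241.9 kN


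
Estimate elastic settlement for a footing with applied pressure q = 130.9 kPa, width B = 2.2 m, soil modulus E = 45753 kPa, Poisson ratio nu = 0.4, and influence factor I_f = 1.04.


Using Se = q * B * (1 - nu^2) * I_f / E
1 - nu^2 = 1 - 0.4^2 = 0.84
Se = 130.9 * 2.2 * 0.84 * 1.04 / 45753
Se = 0.005499 m
Convert to mm: Se = 0.005499 * 1000 = 5.499 mm


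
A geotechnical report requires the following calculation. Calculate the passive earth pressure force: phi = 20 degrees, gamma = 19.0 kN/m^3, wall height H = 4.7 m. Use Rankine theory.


Compute passive earth pressure coefficient:
Kp = tan^2(45 + phi/2) = tan^2(55.0) = 2.039607
Compute passive force:
Pp = 0.5 * Kp * gamma * H^2
Pp = 0.5 * 2.039607 * 19.0 * 4.7^2
Pp = 428.02 kN/m


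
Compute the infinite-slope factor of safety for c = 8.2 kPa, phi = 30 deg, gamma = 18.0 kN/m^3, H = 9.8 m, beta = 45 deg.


Using Fs = c / (gamma*H*sin(beta)*cos(beta)) + tan(phi)/tan(beta)
Cohesion contribution = 8.2 / (18.0*9.8*sin(45)*cos(45))
Cohesion contribution = 0.0929705
Friction contribution = tan(30)/tan(45) = 0.57735
Fs = 0.0929705 + 0.57735
Fs = 0.67


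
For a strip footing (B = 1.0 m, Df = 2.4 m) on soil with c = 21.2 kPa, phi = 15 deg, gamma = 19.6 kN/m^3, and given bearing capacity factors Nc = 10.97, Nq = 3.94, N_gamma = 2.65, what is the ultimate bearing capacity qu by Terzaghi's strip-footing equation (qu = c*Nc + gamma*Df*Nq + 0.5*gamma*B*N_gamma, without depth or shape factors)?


Compute qu = c*Nc + gamma*Df*Nq + 0.5*gamma*B*N_gamma
Term 1: 21.2 * 10.97 = 232.564
Term 2: 19.6 * 2.4 * 3.94 = 185.3376
Term 3: 0.5 * 19.6 * 1.0 * 2.65 = 25.97
qu = 232.564 + 185.3376 + 25.97
qu = 443.87 kPa


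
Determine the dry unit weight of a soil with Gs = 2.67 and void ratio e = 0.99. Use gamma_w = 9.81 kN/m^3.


Using gamma_d = Gs * gamma_w / (1 + e)
gamma_d = 2.67 * 9.81 / (1 + 0.99)
gamma_d = 2.67 * 9.81 / 1.99
gamma_d = 13.162 kN/m^3


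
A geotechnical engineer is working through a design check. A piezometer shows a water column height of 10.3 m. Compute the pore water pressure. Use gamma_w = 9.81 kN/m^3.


Using u = gamma_w * h_w
u = 9.81 * 10.3
u = 101.04 kPa


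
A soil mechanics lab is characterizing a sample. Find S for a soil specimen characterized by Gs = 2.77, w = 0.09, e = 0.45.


Using S = Gs * w / e
S = 2.77 * 0.09 / 0.45
S = 0.554


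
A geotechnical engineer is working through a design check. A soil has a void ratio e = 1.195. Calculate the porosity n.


Result: 0.5444

Derivation:
Using the relation n = e / (1 + e)
n = 1.195 / (1 + 1.195)
n = 1.195 / 2.195
n = 0.5444


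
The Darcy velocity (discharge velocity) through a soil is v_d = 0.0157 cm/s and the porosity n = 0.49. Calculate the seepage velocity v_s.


Result: 0.03204 cm/s

Derivation:
Using v_s = v_d / n
v_s = 0.0157 / 0.49
v_s = 0.03204 cm/s


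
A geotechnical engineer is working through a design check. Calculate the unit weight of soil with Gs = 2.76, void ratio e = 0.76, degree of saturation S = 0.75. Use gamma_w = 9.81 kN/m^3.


Result: 18.561 kN/m^3

Derivation:
Using gamma = gamma_w * (Gs + S*e) / (1 + e)
Numerator: Gs + S*e = 2.76 + 0.75*0.76 = 3.33
Denominator: 1 + e = 1 + 0.76 = 1.76
gamma = 9.81 * 3.33 / 1.76
gamma = 18.561 kN/m^3


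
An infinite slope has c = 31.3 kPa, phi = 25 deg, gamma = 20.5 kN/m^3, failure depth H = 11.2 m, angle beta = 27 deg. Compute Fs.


Using Fs = c / (gamma*H*sin(beta)*cos(beta)) + tan(phi)/tan(beta)
Cohesion contribution = 31.3 / (20.5*11.2*sin(27)*cos(27))
Cohesion contribution = 0.337012
Friction contribution = tan(25)/tan(27) = 0.91518
Fs = 0.337012 + 0.91518
Fs = 1.252


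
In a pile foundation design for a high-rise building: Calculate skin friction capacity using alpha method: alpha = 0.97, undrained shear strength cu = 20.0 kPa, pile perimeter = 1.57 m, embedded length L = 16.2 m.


Using Qs = alpha * cu * perimeter * L
Qs = 0.97 * 20.0 * 1.57 * 16.2
Qs = 493.42 kN


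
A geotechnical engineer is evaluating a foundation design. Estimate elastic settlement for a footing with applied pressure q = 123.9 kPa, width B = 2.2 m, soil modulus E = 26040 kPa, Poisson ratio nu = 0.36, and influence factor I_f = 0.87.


Using Se = q * B * (1 - nu^2) * I_f / E
1 - nu^2 = 1 - 0.36^2 = 0.8704
Se = 123.9 * 2.2 * 0.8704 * 0.87 / 26040
Se = 0.007927 m
Convert to mm: Se = 0.007927 * 1000 = 7.927 mm


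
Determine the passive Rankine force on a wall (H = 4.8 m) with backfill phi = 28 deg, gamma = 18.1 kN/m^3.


Compute passive earth pressure coefficient:
Kp = tan^2(45 + phi/2) = tan^2(59.0) = 2.769826
Compute passive force:
Pp = 0.5 * Kp * gamma * H^2
Pp = 0.5 * 2.769826 * 18.1 * 4.8^2
Pp = 577.54 kN/m


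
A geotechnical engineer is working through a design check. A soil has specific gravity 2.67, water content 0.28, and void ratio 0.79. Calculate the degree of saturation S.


Using S = Gs * w / e
S = 2.67 * 0.28 / 0.79
S = 0.9463


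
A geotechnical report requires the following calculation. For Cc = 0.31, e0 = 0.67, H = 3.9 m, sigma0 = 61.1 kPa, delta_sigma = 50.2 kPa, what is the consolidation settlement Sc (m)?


Result: 0.1886 m

Derivation:
Using Sc = Cc * H / (1 + e0) * log10((sigma0 + delta_sigma) / sigma0)
Stress ratio = (61.1 + 50.2) / 61.1 = 1.8216
log10(1.8216) = 0.260454
Cc * H / (1 + e0) = 0.31 * 3.9 / (1 + 0.67) = 0.723952
Sc = 0.723952 * 0.260454
Sc = 0.1886 m


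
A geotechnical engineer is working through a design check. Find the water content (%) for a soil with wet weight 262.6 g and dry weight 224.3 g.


Using w = (m_wet - m_dry) / m_dry * 100
m_wet - m_dry = 262.6 - 224.3 = 38.3 g
w = 38.3 / 224.3 * 100
w = 17.08 %


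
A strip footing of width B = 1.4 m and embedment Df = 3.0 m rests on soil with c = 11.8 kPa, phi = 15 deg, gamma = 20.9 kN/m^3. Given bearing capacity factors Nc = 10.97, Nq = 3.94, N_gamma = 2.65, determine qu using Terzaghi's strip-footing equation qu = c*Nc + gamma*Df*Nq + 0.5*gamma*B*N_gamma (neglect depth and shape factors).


Compute qu = c*Nc + gamma*Df*Nq + 0.5*gamma*B*N_gamma
Term 1: 11.8 * 10.97 = 129.446
Term 2: 20.9 * 3.0 * 3.94 = 247.038
Term 3: 0.5 * 20.9 * 1.4 * 2.65 = 38.7695
qu = 129.446 + 247.038 + 38.7695
qu = 415.25 kPa


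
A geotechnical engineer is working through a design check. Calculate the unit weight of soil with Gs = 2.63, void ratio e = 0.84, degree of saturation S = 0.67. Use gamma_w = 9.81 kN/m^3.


Using gamma = gamma_w * (Gs + S*e) / (1 + e)
Numerator: Gs + S*e = 2.63 + 0.67*0.84 = 3.1928
Denominator: 1 + e = 1 + 0.84 = 1.84
gamma = 9.81 * 3.1928 / 1.84
gamma = 17.022 kN/m^3


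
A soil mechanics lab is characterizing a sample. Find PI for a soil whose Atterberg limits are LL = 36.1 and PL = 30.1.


Using PI = LL - PL
PI = 36.1 - 30.1
PI = 6.0


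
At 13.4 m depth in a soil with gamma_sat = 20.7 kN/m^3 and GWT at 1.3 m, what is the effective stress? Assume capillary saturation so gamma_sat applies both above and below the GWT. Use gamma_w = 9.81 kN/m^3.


Total stress = gamma_sat * depth
sigma = 20.7 * 13.4 = 277.38 kPa
Pore water pressure u = gamma_w * (depth - d_wt)
u = 9.81 * (13.4 - 1.3) = 118.701 kPa
Effective stress = sigma - u
sigma' = 277.38 - 118.701 = 158.68 kPa


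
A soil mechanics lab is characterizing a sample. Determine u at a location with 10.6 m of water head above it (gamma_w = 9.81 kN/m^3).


Using u = gamma_w * h_w
u = 9.81 * 10.6
u = 103.99 kPa


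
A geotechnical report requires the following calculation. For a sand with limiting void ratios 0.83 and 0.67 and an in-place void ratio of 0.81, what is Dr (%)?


Result: 12.5 %

Derivation:
Using Dr = (e_max - e) / (e_max - e_min) * 100
e_max - e = 0.83 - 0.81 = 0.02
e_max - e_min = 0.83 - 0.67 = 0.16
Dr = 0.02 / 0.16 * 100
Dr = 12.5 %


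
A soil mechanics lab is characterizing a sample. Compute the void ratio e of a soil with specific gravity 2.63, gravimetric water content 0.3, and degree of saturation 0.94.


Using the relation e = Gs * w / S
e = 2.63 * 0.3 / 0.94
e = 0.8394


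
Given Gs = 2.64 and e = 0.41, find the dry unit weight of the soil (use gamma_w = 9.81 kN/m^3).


Using gamma_d = Gs * gamma_w / (1 + e)
gamma_d = 2.64 * 9.81 / (1 + 0.41)
gamma_d = 2.64 * 9.81 / 1.41
gamma_d = 18.368 kN/m^3


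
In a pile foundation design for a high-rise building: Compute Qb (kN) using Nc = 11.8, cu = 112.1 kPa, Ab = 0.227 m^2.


Using Qb = Nc * cu * Ab
Qb = 11.8 * 112.1 * 0.227
Qb = 300.27 kN


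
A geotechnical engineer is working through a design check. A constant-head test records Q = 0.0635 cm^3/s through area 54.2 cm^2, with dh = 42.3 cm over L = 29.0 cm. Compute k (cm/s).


Compute hydraulic gradient:
i = dh / L = 42.3 / 29.0 = 1.45862
Then apply Darcy's law:
k = Q / (A * i)
k = 0.0635 / (54.2 * 1.45862)
k = 0.0635 / 79.0572
k = 0.000803 cm/s


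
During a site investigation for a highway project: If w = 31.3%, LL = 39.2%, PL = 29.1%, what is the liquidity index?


First compute the plasticity index:
PI = LL - PL = 39.2 - 29.1 = 10.1
Then compute the liquidity index:
LI = (w - PL) / PI
LI = (31.3 - 29.1) / 10.1
LI = 0.218


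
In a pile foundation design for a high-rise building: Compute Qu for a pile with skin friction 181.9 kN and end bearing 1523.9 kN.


Result: 1705.8 kN

Derivation:
Using Qu = Qf + Qb
Qu = 181.9 + 1523.9
Qu = 1705.8 kN


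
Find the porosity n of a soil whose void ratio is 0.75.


Using the relation n = e / (1 + e)
n = 0.75 / (1 + 0.75)
n = 0.75 / 1.75
n = 0.4286


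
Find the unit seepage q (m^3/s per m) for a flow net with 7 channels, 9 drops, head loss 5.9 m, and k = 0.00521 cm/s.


Convert k to m/s for unit consistency with H:
k = 0.00521 cm/s = 0.00521 / 100 m/s = 5.21e-05 m/s
Using q = k * H * Nf / Nd
Nf / Nd = 7 / 9 = 0.7778
q = 5.21e-05 * 5.9 * 0.7778
q = 0.0002391 m^3/s per m


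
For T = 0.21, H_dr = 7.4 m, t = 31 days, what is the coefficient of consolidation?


Using cv = T * H_dr^2 / t
H_dr^2 = 7.4^2 = 54.76
cv = 0.21 * 54.76 / 31
cv = 0.37095 m^2/day


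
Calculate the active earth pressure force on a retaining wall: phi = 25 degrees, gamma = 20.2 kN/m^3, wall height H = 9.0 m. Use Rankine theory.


Compute active earth pressure coefficient:
Ka = tan^2(45 - phi/2) = tan^2(32.5) = 0.405859
Compute active force:
Pa = 0.5 * Ka * gamma * H^2
Pa = 0.5 * 0.405859 * 20.2 * 9.0^2
Pa = 332.03 kN/m


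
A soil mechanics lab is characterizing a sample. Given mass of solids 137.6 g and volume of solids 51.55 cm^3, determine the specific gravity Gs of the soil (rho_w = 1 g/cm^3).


Using Gs = m_s / (V_s * rho_w)
Since rho_w = 1 g/cm^3:
Gs = 137.6 / 51.55
Gs = 2.669


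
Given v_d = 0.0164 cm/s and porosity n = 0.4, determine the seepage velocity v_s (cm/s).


Result: 0.041 cm/s

Derivation:
Using v_s = v_d / n
v_s = 0.0164 / 0.4
v_s = 0.041 cm/s


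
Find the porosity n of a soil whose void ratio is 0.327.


Result: 0.2464

Derivation:
Using the relation n = e / (1 + e)
n = 0.327 / (1 + 0.327)
n = 0.327 / 1.327
n = 0.2464


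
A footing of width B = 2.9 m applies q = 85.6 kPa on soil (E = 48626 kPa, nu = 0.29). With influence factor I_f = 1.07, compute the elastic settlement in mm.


Using Se = q * B * (1 - nu^2) * I_f / E
1 - nu^2 = 1 - 0.29^2 = 0.9159
Se = 85.6 * 2.9 * 0.9159 * 1.07 / 48626
Se = 0.005003 m
Convert to mm: Se = 0.005003 * 1000 = 5.003 mm


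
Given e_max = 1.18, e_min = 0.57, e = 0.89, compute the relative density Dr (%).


Result: 47.54 %

Derivation:
Using Dr = (e_max - e) / (e_max - e_min) * 100
e_max - e = 1.18 - 0.89 = 0.29
e_max - e_min = 1.18 - 0.57 = 0.61
Dr = 0.29 / 0.61 * 100
Dr = 47.54 %


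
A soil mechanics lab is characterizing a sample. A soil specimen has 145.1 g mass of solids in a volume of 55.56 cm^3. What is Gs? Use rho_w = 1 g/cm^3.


Using Gs = m_s / (V_s * rho_w)
Since rho_w = 1 g/cm^3:
Gs = 145.1 / 55.56
Gs = 2.612


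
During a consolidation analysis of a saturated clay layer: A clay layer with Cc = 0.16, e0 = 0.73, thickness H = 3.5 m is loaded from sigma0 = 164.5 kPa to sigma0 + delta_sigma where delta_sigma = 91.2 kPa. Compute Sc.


Using Sc = Cc * H / (1 + e0) * log10((sigma0 + delta_sigma) / sigma0)
Stress ratio = (164.5 + 91.2) / 164.5 = 1.55441
log10(1.55441) = 0.191565
Cc * H / (1 + e0) = 0.16 * 3.5 / (1 + 0.73) = 0.323699
Sc = 0.323699 * 0.191565
Sc = 0.062 m


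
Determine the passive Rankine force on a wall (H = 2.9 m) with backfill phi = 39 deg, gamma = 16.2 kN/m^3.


Compute passive earth pressure coefficient:
Kp = tan^2(45 + phi/2) = tan^2(64.5) = 4.395495
Compute passive force:
Pp = 0.5 * Kp * gamma * H^2
Pp = 0.5 * 4.395495 * 16.2 * 2.9^2
Pp = 299.43 kN/m


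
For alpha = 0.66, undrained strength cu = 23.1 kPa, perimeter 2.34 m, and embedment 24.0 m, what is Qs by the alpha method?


Using Qs = alpha * cu * perimeter * L
Qs = 0.66 * 23.1 * 2.34 * 24.0
Qs = 856.22 kN


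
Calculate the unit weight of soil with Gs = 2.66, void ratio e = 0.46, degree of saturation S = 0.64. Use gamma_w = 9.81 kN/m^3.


Result: 19.851 kN/m^3

Derivation:
Using gamma = gamma_w * (Gs + S*e) / (1 + e)
Numerator: Gs + S*e = 2.66 + 0.64*0.46 = 2.9544
Denominator: 1 + e = 1 + 0.46 = 1.46
gamma = 9.81 * 2.9544 / 1.46
gamma = 19.851 kN/m^3


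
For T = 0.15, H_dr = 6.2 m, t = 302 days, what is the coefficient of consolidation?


Result: 0.01909 m^2/day

Derivation:
Using cv = T * H_dr^2 / t
H_dr^2 = 6.2^2 = 38.44
cv = 0.15 * 38.44 / 302
cv = 0.01909 m^2/day


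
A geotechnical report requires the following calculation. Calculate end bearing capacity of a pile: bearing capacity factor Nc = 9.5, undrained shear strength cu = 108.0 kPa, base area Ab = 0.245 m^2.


Using Qb = Nc * cu * Ab
Qb = 9.5 * 108.0 * 0.245
Qb = 251.37 kN


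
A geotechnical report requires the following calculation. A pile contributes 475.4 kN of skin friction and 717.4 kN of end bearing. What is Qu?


Result: 1192.8 kN

Derivation:
Using Qu = Qf + Qb
Qu = 475.4 + 717.4
Qu = 1192.8 kN


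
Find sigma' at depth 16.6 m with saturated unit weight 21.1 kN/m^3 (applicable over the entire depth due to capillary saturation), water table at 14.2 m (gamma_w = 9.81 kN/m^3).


Total stress = gamma_sat * depth
sigma = 21.1 * 16.6 = 350.26 kPa
Pore water pressure u = gamma_w * (depth - d_wt)
u = 9.81 * (16.6 - 14.2) = 23.544 kPa
Effective stress = sigma - u
sigma' = 350.26 - 23.544 = 326.72 kPa


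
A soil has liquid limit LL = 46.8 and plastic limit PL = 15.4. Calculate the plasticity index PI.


Using PI = LL - PL
PI = 46.8 - 15.4
PI = 31.4


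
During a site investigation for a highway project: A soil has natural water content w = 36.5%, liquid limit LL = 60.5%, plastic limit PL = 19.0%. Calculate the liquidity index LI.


Result: 0.422

Derivation:
First compute the plasticity index:
PI = LL - PL = 60.5 - 19.0 = 41.5
Then compute the liquidity index:
LI = (w - PL) / PI
LI = (36.5 - 19.0) / 41.5
LI = 0.422


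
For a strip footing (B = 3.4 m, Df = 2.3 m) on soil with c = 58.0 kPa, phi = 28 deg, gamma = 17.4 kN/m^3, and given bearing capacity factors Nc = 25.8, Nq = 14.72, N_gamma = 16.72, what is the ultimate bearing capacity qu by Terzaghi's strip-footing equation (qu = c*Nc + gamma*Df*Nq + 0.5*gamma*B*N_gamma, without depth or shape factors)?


Result: 2580.07 kPa

Derivation:
Compute qu = c*Nc + gamma*Df*Nq + 0.5*gamma*B*N_gamma
Term 1: 58.0 * 25.8 = 1496.4
Term 2: 17.4 * 2.3 * 14.72 = 589.0944
Term 3: 0.5 * 17.4 * 3.4 * 16.72 = 494.5776
qu = 1496.4 + 589.0944 + 494.5776
qu = 2580.07 kPa


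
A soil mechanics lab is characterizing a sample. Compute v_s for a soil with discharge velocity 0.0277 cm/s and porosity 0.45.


Result: 0.06156 cm/s

Derivation:
Using v_s = v_d / n
v_s = 0.0277 / 0.45
v_s = 0.06156 cm/s


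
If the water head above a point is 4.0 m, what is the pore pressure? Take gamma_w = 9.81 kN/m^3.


Using u = gamma_w * h_w
u = 9.81 * 4.0
u = 39.24 kPa


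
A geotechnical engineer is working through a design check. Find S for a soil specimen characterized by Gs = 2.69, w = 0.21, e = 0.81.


Using S = Gs * w / e
S = 2.69 * 0.21 / 0.81
S = 0.6974


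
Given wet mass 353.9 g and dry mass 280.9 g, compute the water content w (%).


Using w = (m_wet - m_dry) / m_dry * 100
m_wet - m_dry = 353.9 - 280.9 = 73.0 g
w = 73.0 / 280.9 * 100
w = 25.99 %


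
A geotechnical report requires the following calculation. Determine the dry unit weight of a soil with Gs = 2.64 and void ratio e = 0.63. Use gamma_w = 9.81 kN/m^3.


Using gamma_d = Gs * gamma_w / (1 + e)
gamma_d = 2.64 * 9.81 / (1 + 0.63)
gamma_d = 2.64 * 9.81 / 1.63
gamma_d = 15.889 kN/m^3


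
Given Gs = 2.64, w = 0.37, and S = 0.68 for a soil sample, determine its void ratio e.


Result: 1.4365

Derivation:
Using the relation e = Gs * w / S
e = 2.64 * 0.37 / 0.68
e = 1.4365


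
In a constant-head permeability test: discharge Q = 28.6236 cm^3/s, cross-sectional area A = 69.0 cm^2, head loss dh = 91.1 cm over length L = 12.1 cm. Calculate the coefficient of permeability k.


Compute hydraulic gradient:
i = dh / L = 91.1 / 12.1 = 7.52893
Then apply Darcy's law:
k = Q / (A * i)
k = 28.6236 / (69.0 * 7.52893)
k = 28.6236 / 519.496
k = 0.055099 cm/s


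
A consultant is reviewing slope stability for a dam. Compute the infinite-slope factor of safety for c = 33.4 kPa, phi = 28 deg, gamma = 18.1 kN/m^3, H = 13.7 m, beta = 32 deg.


Using Fs = c / (gamma*H*sin(beta)*cos(beta)) + tan(phi)/tan(beta)
Cohesion contribution = 33.4 / (18.1*13.7*sin(32)*cos(32))
Cohesion contribution = 0.299721
Friction contribution = tan(28)/tan(32) = 0.850913
Fs = 0.299721 + 0.850913
Fs = 1.151


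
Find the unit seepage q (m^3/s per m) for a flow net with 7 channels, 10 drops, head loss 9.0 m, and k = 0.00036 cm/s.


Convert k to m/s for unit consistency with H:
k = 0.00036 cm/s = 0.00036 / 100 m/s = 3.6e-06 m/s
Using q = k * H * Nf / Nd
Nf / Nd = 7 / 10 = 0.7
q = 3.6e-06 * 9.0 * 0.7
q = 2.268e-05 m^3/s per m


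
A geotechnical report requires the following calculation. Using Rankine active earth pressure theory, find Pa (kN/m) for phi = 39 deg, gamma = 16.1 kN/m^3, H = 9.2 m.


Compute active earth pressure coefficient:
Ka = tan^2(45 - phi/2) = tan^2(25.5) = 0.227506
Compute active force:
Pa = 0.5 * Ka * gamma * H^2
Pa = 0.5 * 0.227506 * 16.1 * 9.2^2
Pa = 155.01 kN/m


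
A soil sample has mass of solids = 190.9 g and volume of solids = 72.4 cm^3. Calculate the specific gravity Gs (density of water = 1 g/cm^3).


Using Gs = m_s / (V_s * rho_w)
Since rho_w = 1 g/cm^3:
Gs = 190.9 / 72.4
Gs = 2.637


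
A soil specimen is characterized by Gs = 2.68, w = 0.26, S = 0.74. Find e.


Using the relation e = Gs * w / S
e = 2.68 * 0.26 / 0.74
e = 0.9416


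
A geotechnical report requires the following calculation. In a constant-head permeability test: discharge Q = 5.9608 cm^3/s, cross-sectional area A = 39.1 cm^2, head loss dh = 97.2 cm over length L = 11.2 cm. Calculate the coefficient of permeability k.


Compute hydraulic gradient:
i = dh / L = 97.2 / 11.2 = 8.67857
Then apply Darcy's law:
k = Q / (A * i)
k = 5.9608 / (39.1 * 8.67857)
k = 5.9608 / 339.332
k = 0.017566 cm/s


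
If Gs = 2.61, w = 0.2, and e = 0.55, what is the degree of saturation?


Using S = Gs * w / e
S = 2.61 * 0.2 / 0.55
S = 0.9491


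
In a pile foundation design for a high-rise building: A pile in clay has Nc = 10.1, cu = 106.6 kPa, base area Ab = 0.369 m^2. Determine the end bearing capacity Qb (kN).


Using Qb = Nc * cu * Ab
Qb = 10.1 * 106.6 * 0.369
Qb = 397.29 kN


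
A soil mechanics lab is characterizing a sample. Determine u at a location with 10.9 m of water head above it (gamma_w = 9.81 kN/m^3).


Using u = gamma_w * h_w
u = 9.81 * 10.9
u = 106.93 kPa


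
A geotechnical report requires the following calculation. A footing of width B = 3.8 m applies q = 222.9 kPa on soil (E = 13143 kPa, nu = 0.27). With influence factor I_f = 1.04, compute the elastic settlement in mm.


Using Se = q * B * (1 - nu^2) * I_f / E
1 - nu^2 = 1 - 0.27^2 = 0.9271
Se = 222.9 * 3.8 * 0.9271 * 1.04 / 13143
Se = 0.062138 m
Convert to mm: Se = 0.062138 * 1000 = 62.138 mm


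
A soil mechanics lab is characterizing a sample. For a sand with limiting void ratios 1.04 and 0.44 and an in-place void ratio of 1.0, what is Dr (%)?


Result: 6.67 %

Derivation:
Using Dr = (e_max - e) / (e_max - e_min) * 100
e_max - e = 1.04 - 1.0 = 0.04
e_max - e_min = 1.04 - 0.44 = 0.6
Dr = 0.04 / 0.6 * 100
Dr = 6.67 %


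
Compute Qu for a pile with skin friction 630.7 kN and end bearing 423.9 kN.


Using Qu = Qf + Qb
Qu = 630.7 + 423.9
Qu = 1054.6 kN


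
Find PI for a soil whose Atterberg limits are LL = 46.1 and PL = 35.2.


Result: 10.9

Derivation:
Using PI = LL - PL
PI = 46.1 - 35.2
PI = 10.9


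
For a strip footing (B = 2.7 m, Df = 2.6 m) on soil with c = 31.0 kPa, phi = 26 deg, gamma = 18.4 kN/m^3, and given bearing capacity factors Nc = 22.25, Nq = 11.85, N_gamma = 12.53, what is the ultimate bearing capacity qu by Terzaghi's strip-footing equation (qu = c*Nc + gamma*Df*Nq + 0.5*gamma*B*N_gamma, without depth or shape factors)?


Compute qu = c*Nc + gamma*Df*Nq + 0.5*gamma*B*N_gamma
Term 1: 31.0 * 22.25 = 689.75
Term 2: 18.4 * 2.6 * 11.85 = 566.904
Term 3: 0.5 * 18.4 * 2.7 * 12.53 = 311.2452
qu = 689.75 + 566.904 + 311.2452
qu = 1567.9 kPa


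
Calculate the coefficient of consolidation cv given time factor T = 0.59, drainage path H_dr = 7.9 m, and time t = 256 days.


Using cv = T * H_dr^2 / t
H_dr^2 = 7.9^2 = 62.41
cv = 0.59 * 62.41 / 256
cv = 0.14384 m^2/day


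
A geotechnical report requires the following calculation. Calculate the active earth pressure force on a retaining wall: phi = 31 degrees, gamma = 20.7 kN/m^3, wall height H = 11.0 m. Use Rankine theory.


Compute active earth pressure coefficient:
Ka = tan^2(45 - phi/2) = tan^2(29.5) = 0.320099
Compute active force:
Pa = 0.5 * Ka * gamma * H^2
Pa = 0.5 * 0.320099 * 20.7 * 11.0^2
Pa = 400.88 kN/m


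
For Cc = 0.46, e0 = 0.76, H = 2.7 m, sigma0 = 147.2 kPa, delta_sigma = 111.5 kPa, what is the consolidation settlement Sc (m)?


Using Sc = Cc * H / (1 + e0) * log10((sigma0 + delta_sigma) / sigma0)
Stress ratio = (147.2 + 111.5) / 147.2 = 1.75747
log10(1.75747) = 0.244889
Cc * H / (1 + e0) = 0.46 * 2.7 / (1 + 0.76) = 0.705682
Sc = 0.705682 * 0.244889
Sc = 0.1728 m


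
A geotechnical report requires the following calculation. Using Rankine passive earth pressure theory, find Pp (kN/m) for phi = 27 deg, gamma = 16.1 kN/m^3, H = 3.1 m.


Compute passive earth pressure coefficient:
Kp = tan^2(45 + phi/2) = tan^2(58.5) = 2.66294
Compute passive force:
Pp = 0.5 * Kp * gamma * H^2
Pp = 0.5 * 2.66294 * 16.1 * 3.1^2
Pp = 206.01 kN/m


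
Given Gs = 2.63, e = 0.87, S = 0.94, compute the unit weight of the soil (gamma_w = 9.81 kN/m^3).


Using gamma = gamma_w * (Gs + S*e) / (1 + e)
Numerator: Gs + S*e = 2.63 + 0.94*0.87 = 3.4478
Denominator: 1 + e = 1 + 0.87 = 1.87
gamma = 9.81 * 3.4478 / 1.87
gamma = 18.087 kN/m^3


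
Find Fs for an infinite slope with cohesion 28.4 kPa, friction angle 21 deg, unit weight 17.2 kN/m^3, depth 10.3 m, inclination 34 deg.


Using Fs = c / (gamma*H*sin(beta)*cos(beta)) + tan(phi)/tan(beta)
Cohesion contribution = 28.4 / (17.2*10.3*sin(34)*cos(34))
Cohesion contribution = 0.345793
Friction contribution = tan(21)/tan(34) = 0.569102
Fs = 0.345793 + 0.569102
Fs = 0.915
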